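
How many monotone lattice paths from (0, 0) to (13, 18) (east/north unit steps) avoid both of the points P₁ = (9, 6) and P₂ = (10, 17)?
Number of paths = 163639075

Inclusion–exclusion. Total paths: C(31, 13) = 206253075. Through P₁: C(15, 9)·C(16, 4) = 9109100. Through P₂: C(27, 10)·C(4, 3) = 33745140. Since P₁ is strictly southwest of P₂, a monotone path through both must visit P₁ then P₂; paths through both = C(15, 9)·C(12, 1)·C(4, 3) = 240240. Avoid both = 206253075 − 9109100 − 33745140 + 240240 = 163639075.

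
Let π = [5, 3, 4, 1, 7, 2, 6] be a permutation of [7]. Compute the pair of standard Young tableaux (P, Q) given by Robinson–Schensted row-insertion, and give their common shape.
P = [1, 2, 6] / [3, 4, 7] / [5];  Q = [1, 3, 5] / [2, 6, 7] / [4];  common shape = (3, 3, 1)

Row-insert the values π_1, π_2, … into P one at a time, bumping the leftmost entry strictly greater than the inserted value down to the next row. The recording tableau Q records, in position (i, j), the step at which that cell was added to P.
  Insert 5 (step 1): P = [5];  Q = [1]
  Insert 3 (step 2): P = [3] / [5];  Q = [1] / [2]
  Insert 4 (step 3): P = [3, 4] / [5];  Q = [1, 3] / [2]
  Insert 1 (step 4): P = [1, 4] / [3] / [5];  Q = [1, 3] / [2] / [4]
  Insert 7 (step 5): P = [1, 4, 7] / [3] / [5];  Q = [1, 3, 5] / [2] / [4]
  Insert 2 (step 6): P = [1, 2, 7] / [3, 4] / [5];  Q = [1, 3, 5] / [2, 6] / [4]
  Insert 6 (step 7): P = [1, 2, 6] / [3, 4, 7] / [5];  Q = [1, 3, 5] / [2, 6, 7] / [4]
Final shape: (3, 3, 1).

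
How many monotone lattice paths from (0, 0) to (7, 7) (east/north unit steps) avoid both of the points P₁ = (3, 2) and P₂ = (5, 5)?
Number of paths = 1260

Inclusion–exclusion. Total paths: C(14, 7) = 3432. Through P₁: C(5, 3)·C(9, 4) = 1260. Through P₂: C(10, 5)·C(4, 2) = 1512. Since P₁ is strictly southwest of P₂, a monotone path through both must visit P₁ then P₂; paths through both = C(5, 3)·C(5, 2)·C(4, 2) = 600. Avoid both = 3432 − 1260 − 1512 + 600 = 1260.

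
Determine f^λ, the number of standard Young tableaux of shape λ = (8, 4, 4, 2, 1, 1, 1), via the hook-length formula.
# SYT of shape (8, 4, 4, 2, 1, 1, 1) = 523783260

Hook-length formula: f^λ = n! / Π hook(c), product over all cells c of the Young diagram. For λ = (8, 4, 4, 2, 1, 1, 1), n = 21 boxes. Hook lengths by row (left-to-right, top-to-bottom): [14, 10, 8, 7, 4, 3, 2, 1]; [9, 5, 3, 2]; [8, 4, 2, 1]; [5, 1]; [3]; [2]; [1]. Product of hooks = 97542144000. So f^λ = 21! / 97542144000 = 51090942171709440000 / 97542144000 = 523783260.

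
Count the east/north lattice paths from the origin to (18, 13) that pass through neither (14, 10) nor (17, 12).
Number of paths = 73042365

Inclusion–exclusion. Total paths: C(31, 18) = 206253075. Through P₁: C(24, 14)·C(7, 4) = 68643960. Through P₂: C(29, 17)·C(2, 1) = 103791870. Since P₁ is strictly southwest of P₂, a monotone path through both must visit P₁ then P₂; paths through both = C(24, 14)·C(5, 3)·C(2, 1) = 39225120. Avoid both = 206253075 − 68643960 − 103791870 + 39225120 = 73042365.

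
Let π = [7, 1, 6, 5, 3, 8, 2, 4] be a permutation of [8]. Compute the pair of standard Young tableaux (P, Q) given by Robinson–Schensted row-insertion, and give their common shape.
P = [1, 2, 4] / [3, 8] / [5] / [6] / [7];  Q = [1, 3, 6] / [2, 8] / [4] / [5] / [7];  common shape = (3, 2, 1, 1, 1)

Row-insert the values π_1, π_2, … into P one at a time, bumping the leftmost entry strictly greater than the inserted value down to the next row. The recording tableau Q records, in position (i, j), the step at which that cell was added to P.
  Insert 7 (step 1): P = [7];  Q = [1]
  Insert 1 (step 2): P = [1] / [7];  Q = [1] / [2]
  Insert 6 (step 3): P = [1, 6] / [7];  Q = [1, 3] / [2]
  Insert 5 (step 4): P = [1, 5] / [6] / [7];  Q = [1, 3] / [2] / [4]
  Insert 3 (step 5): P = [1, 3] / [5] / [6] / [7];  Q = [1, 3] / [2] / [4] / [5]
  Insert 8 (step 6): P = [1, 3, 8] / [5] / [6] / [7];  Q = [1, 3, 6] / [2] / [4] / [5]
  Insert 2 (step 7): P = [1, 2, 8] / [3] / [5] / [6] / [7];  Q = [1, 3, 6] / [2] / [4] / [5] / [7]
  Insert 4 (step 8): P = [1, 2, 4] / [3, 8] / [5] / [6] / [7];  Q = [1, 3, 6] / [2, 8] / [4] / [5] / [7]
Final shape: (3, 2, 1, 1, 1).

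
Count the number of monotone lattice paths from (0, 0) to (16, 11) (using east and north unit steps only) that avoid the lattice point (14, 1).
Number of paths = 13036905

Total paths from (0, 0) to (16, 11): C(27, 16) = 13037895. Paths through (14, 1): (paths (0, 0) → (14, 1)) × (paths (14, 1) → (16, 11)) = C(15, 14) · C(12, 2) = 15 · 66 = 990. Avoidance count = 13037895 − 990 = 13036905.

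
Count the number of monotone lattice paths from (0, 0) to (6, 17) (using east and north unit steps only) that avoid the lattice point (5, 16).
Number of paths = 60249

Total paths from (0, 0) to (6, 17): C(23, 6) = 100947. Paths through (5, 16): (paths (0, 0) → (5, 16)) × (paths (5, 16) → (6, 17)) = C(21, 5) · C(2, 1) = 20349 · 2 = 40698. Avoidance count = 100947 − 40698 = 60249.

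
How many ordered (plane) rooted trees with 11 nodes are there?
C_10 = 16796

These ordered rooted trees are counted by the Catalan number C_n = (1/(n + 1)) · C(2n, n). For n = 10: C_10 = (1/11) · C(20, 10) = 184756/11 = 16796.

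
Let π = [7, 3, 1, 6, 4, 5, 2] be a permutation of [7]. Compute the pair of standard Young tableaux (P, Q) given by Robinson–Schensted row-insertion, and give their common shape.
P = [1, 2, 5] / [3, 4] / [6] / [7];  Q = [1, 4, 6] / [2, 5] / [3] / [7];  common shape = (3, 2, 1, 1)

Row-insert the values π_1, π_2, … into P one at a time, bumping the leftmost entry strictly greater than the inserted value down to the next row. The recording tableau Q records, in position (i, j), the step at which that cell was added to P.
  Insert 7 (step 1): P = [7];  Q = [1]
  Insert 3 (step 2): P = [3] / [7];  Q = [1] / [2]
  Insert 1 (step 3): P = [1] / [3] / [7];  Q = [1] / [2] / [3]
  Insert 6 (step 4): P = [1, 6] / [3] / [7];  Q = [1, 4] / [2] / [3]
  Insert 4 (step 5): P = [1, 4] / [3, 6] / [7];  Q = [1, 4] / [2, 5] / [3]
  Insert 5 (step 6): P = [1, 4, 5] / [3, 6] / [7];  Q = [1, 4, 6] / [2, 5] / [3]
  Insert 2 (step 7): P = [1, 2, 5] / [3, 4] / [6] / [7];  Q = [1, 4, 6] / [2, 5] / [3] / [7]
Final shape: (3, 2, 1, 1).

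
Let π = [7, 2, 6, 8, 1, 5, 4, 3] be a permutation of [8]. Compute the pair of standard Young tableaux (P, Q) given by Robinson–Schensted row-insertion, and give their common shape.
P = [1, 3, 8] / [2, 4] / [5] / [6] / [7];  Q = [1, 3, 4] / [2, 6] / [5] / [7] / [8];  common shape = (3, 2, 1, 1, 1)

Row-insert the values π_1, π_2, … into P one at a time, bumping the leftmost entry strictly greater than the inserted value down to the next row. The recording tableau Q records, in position (i, j), the step at which that cell was added to P.
  Insert 7 (step 1): P = [7];  Q = [1]
  Insert 2 (step 2): P = [2] / [7];  Q = [1] / [2]
  Insert 6 (step 3): P = [2, 6] / [7];  Q = [1, 3] / [2]
  Insert 8 (step 4): P = [2, 6, 8] / [7];  Q = [1, 3, 4] / [2]
  Insert 1 (step 5): P = [1, 6, 8] / [2] / [7];  Q = [1, 3, 4] / [2] / [5]
  Insert 5 (step 6): P = [1, 5, 8] / [2, 6] / [7];  Q = [1, 3, 4] / [2, 6] / [5]
  Insert 4 (step 7): P = [1, 4, 8] / [2, 5] / [6] / [7];  Q = [1, 3, 4] / [2, 6] / [5] / [7]
  Insert 3 (step 8): P = [1, 3, 8] / [2, 4] / [5] / [6] / [7];  Q = [1, 3, 4] / [2, 6] / [5] / [7] / [8]
Final shape: (3, 2, 1, 1, 1).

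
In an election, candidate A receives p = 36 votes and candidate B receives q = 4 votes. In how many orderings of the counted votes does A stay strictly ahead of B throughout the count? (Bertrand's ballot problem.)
Strict-lead orderings = 73112

Total orderings of the 40 votes with 36 for A: C(40, 36) = 91390. By the Bertrand ballot formula (Cycle Lemma / reflection principle), the number of orderings in which A is strictly ahead of B throughout is (p − q)/(p + q) · C(p + q, p) = (36 − 4)/(36 + 4) · 91390 = 73112.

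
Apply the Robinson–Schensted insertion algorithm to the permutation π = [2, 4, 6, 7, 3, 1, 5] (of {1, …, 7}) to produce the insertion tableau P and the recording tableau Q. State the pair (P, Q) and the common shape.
P = [1, 3, 5, 7] / [2, 6] / [4];  Q = [1, 2, 3, 4] / [5, 7] / [6];  common shape = (4, 2, 1)

Row-insert the values π_1, π_2, … into P one at a time, bumping the leftmost entry strictly greater than the inserted value down to the next row. The recording tableau Q records, in position (i, j), the step at which that cell was added to P.
  Insert 2 (step 1): P = [2];  Q = [1]
  Insert 4 (step 2): P = [2, 4];  Q = [1, 2]
  Insert 6 (step 3): P = [2, 4, 6];  Q = [1, 2, 3]
  Insert 7 (step 4): P = [2, 4, 6, 7];  Q = [1, 2, 3, 4]
  Insert 3 (step 5): P = [2, 3, 6, 7] / [4];  Q = [1, 2, 3, 4] / [5]
  Insert 1 (step 6): P = [1, 3, 6, 7] / [2] / [4];  Q = [1, 2, 3, 4] / [5] / [6]
  Insert 5 (step 7): P = [1, 3, 5, 7] / [2, 6] / [4];  Q = [1, 2, 3, 4] / [5, 7] / [6]
Final shape: (4, 2, 1).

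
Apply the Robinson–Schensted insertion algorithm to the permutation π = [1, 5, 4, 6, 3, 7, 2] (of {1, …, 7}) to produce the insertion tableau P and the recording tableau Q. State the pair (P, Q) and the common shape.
P = [1, 2, 6, 7] / [3] / [4] / [5];  Q = [1, 2, 4, 6] / [3] / [5] / [7];  common shape = (4, 1, 1, 1)

Row-insert the values π_1, π_2, … into P one at a time, bumping the leftmost entry strictly greater than the inserted value down to the next row. The recording tableau Q records, in position (i, j), the step at which that cell was added to P.
  Insert 1 (step 1): P = [1];  Q = [1]
  Insert 5 (step 2): P = [1, 5];  Q = [1, 2]
  Insert 4 (step 3): P = [1, 4] / [5];  Q = [1, 2] / [3]
  Insert 6 (step 4): P = [1, 4, 6] / [5];  Q = [1, 2, 4] / [3]
  Insert 3 (step 5): P = [1, 3, 6] / [4] / [5];  Q = [1, 2, 4] / [3] / [5]
  Insert 7 (step 6): P = [1, 3, 6, 7] / [4] / [5];  Q = [1, 2, 4, 6] / [3] / [5]
  Insert 2 (step 7): P = [1, 2, 6, 7] / [3] / [4] / [5];  Q = [1, 2, 4, 6] / [3] / [5] / [7]
Final shape: (4, 1, 1, 1).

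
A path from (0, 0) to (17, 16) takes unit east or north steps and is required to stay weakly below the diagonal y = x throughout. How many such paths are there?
Number of paths = 129644790

By the reflection principle (André's argument), the number of monotone paths to (17, 16) with n ≤ m that never go above y = x is C(33, 17) − C(33, 18) = 1166803110 − 1037158320 = 129644790.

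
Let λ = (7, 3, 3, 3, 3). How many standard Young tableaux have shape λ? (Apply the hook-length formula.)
# SYT of shape (7, 3, 3, 3, 3) = 4938024

Hook-length formula: f^λ = n! / Π hook(c), product over all cells c of the Young diagram. For λ = (7, 3, 3, 3, 3), n = 19 boxes. Hook lengths by row (left-to-right, top-to-bottom): [11, 10, 9, 4, 3, 2, 1]; [6, 5, 4]; [5, 4, 3]; [4, 3, 2]; [3, 2, 1]. Product of hooks = 24634368000. So f^λ = 19! / 24634368000 = 121645100408832000 / 24634368000 = 4938024.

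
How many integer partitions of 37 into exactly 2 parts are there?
p(37, 2 parts) = 18

Partitions of n into exactly k parts are in bijection with partitions of n − k into at most k parts (subtract 1 from each part). So p(37, exactly 2) = p(35, parts ≤ 2). Computing via the recurrence p(m, j) = p(m, j−1) + p(m−j, j) gives 18.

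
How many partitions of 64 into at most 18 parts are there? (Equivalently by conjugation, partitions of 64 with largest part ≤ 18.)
p(64, parts ≤ 18) = 1224262

Use the recurrence p(n, m) = p(n, m−1) + p(n−m, m): either the largest part is < m (count p(n, m−1)) or the largest part is exactly m (remove one copy of m, count p(n−m, m)). With p(0, ·) = 1 this gives p(64, parts ≤ 18) = 1224262. (By conjugating Young diagrams, this also counts partitions of 64 into at most 18 parts.)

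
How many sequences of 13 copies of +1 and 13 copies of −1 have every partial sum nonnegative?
C_13 = 742900

These ballot sequences are counted by the Catalan number C_n = (1/(n + 1)) · C(2n, n). For n = 13: C_13 = (1/14) · C(26, 13) = 10400600/14 = 742900.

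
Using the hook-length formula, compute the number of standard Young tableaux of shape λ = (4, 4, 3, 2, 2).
# SYT of shape (4, 4, 3, 2, 2) = 96525

Hook-length formula: f^λ = n! / Π hook(c), product over all cells c of the Young diagram. For λ = (4, 4, 3, 2, 2), n = 15 boxes. Hook lengths by row (left-to-right, top-to-bottom): [8, 7, 4, 2]; [7, 6, 3, 1]; [5, 4, 1]; [3, 2]; [2, 1]. Product of hooks = 13547520. So f^λ = 15! / 13547520 = 1307674368000 / 13547520 = 96525.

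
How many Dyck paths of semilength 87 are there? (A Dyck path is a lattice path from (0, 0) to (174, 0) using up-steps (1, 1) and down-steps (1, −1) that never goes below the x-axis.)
C_87 = 16435314834665426797069144960762886143367590394940

These Dyck paths are counted by the Catalan number C_n = (1/(n + 1)) · C(2n, n). For n = 87: C_87 = (1/88) · C(174, 87) = 1446307705450557558142084756547133980616347954754720/88 = 16435314834665426797069144960762886143367590394940.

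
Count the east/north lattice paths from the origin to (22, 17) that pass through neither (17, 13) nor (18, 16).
Number of paths = 27306766560

Inclusion–exclusion. Total paths: C(39, 22) = 51021117810. Through P₁: C(30, 17)·C(9, 5) = 15089741100. Through P₂: C(34, 18)·C(5, 4) = 11019807150. Since P₁ is strictly southwest of P₂, a monotone path through both must visit P₁ then P₂; paths through both = C(30, 17)·C(4, 1)·C(5, 4) = 2395197000. Avoid both = 51021117810 − 15089741100 − 11019807150 + 2395197000 = 27306766560.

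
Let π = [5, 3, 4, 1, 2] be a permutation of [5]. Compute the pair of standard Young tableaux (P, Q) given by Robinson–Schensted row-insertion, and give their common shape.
P = [1, 2] / [3, 4] / [5];  Q = [1, 3] / [2, 5] / [4];  common shape = (2, 2, 1)

Row-insert the values π_1, π_2, … into P one at a time, bumping the leftmost entry strictly greater than the inserted value down to the next row. The recording tableau Q records, in position (i, j), the step at which that cell was added to P.
  Insert 5 (step 1): P = [5];  Q = [1]
  Insert 3 (step 2): P = [3] / [5];  Q = [1] / [2]
  Insert 4 (step 3): P = [3, 4] / [5];  Q = [1, 3] / [2]
  Insert 1 (step 4): P = [1, 4] / [3] / [5];  Q = [1, 3] / [2] / [4]
  Insert 2 (step 5): P = [1, 2] / [3, 4] / [5];  Q = [1, 3] / [2, 5] / [4]
Final shape: (2, 2, 1).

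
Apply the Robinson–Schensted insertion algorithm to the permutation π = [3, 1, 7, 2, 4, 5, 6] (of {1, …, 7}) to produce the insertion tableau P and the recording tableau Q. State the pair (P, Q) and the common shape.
P = [1, 2, 4, 5, 6] / [3, 7];  Q = [1, 3, 5, 6, 7] / [2, 4];  common shape = (5, 2)

Row-insert the values π_1, π_2, … into P one at a time, bumping the leftmost entry strictly greater than the inserted value down to the next row. The recording tableau Q records, in position (i, j), the step at which that cell was added to P.
  Insert 3 (step 1): P = [3];  Q = [1]
  Insert 1 (step 2): P = [1] / [3];  Q = [1] / [2]
  Insert 7 (step 3): P = [1, 7] / [3];  Q = [1, 3] / [2]
  Insert 2 (step 4): P = [1, 2] / [3, 7];  Q = [1, 3] / [2, 4]
  Insert 4 (step 5): P = [1, 2, 4] / [3, 7];  Q = [1, 3, 5] / [2, 4]
  Insert 5 (step 6): P = [1, 2, 4, 5] / [3, 7];  Q = [1, 3, 5, 6] / [2, 4]
  Insert 6 (step 7): P = [1, 2, 4, 5, 6] / [3, 7];  Q = [1, 3, 5, 6, 7] / [2, 4]
Final shape: (5, 2).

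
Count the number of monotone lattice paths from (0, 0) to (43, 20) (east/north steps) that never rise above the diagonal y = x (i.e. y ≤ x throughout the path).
Number of paths = 7357397168494170

By the reflection principle (André's argument), the number of monotone paths to (43, 20) with n ≤ m that never go above y = x is C(63, 43) − C(63, 44) = 13488561475572645 − 6131164307078475 = 7357397168494170.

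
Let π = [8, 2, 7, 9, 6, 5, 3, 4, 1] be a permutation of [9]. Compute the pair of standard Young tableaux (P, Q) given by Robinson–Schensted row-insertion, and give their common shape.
P = [1, 3, 4] / [2, 9] / [5] / [6] / [7] / [8];  Q = [1, 3, 4] / [2, 8] / [5] / [6] / [7] / [9];  common shape = (3, 2, 1, 1, 1, 1)

Row-insert the values π_1, π_2, … into P one at a time, bumping the leftmost entry strictly greater than the inserted value down to the next row. The recording tableau Q records, in position (i, j), the step at which that cell was added to P.
  Insert 8 (step 1): P = [8];  Q = [1]
  Insert 2 (step 2): P = [2] / [8];  Q = [1] / [2]
  Insert 7 (step 3): P = [2, 7] / [8];  Q = [1, 3] / [2]
  Insert 9 (step 4): P = [2, 7, 9] / [8];  Q = [1, 3, 4] / [2]
  Insert 6 (step 5): P = [2, 6, 9] / [7] / [8];  Q = [1, 3, 4] / [2] / [5]
  Insert 5 (step 6): P = [2, 5, 9] / [6] / [7] / [8];  Q = [1, 3, 4] / [2] / [5] / [6]
  Insert 3 (step 7): P = [2, 3, 9] / [5] / [6] / [7] / [8];  Q = [1, 3, 4] / [2] / [5] / [6] / [7]
  Insert 4 (step 8): P = [2, 3, 4] / [5, 9] / [6] / [7] / [8];  Q = [1, 3, 4] / [2, 8] / [5] / [6] / [7]
  Insert 1 (step 9): P = [1, 3, 4] / [2, 9] / [5] / [6] / [7] / [8];  Q = [1, 3, 4] / [2, 8] / [5] / [6] / [7] / [9]
Final shape: (3, 2, 1, 1, 1, 1).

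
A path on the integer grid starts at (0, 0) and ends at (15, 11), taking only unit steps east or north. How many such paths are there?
Number of paths = 7726160

A monotone lattice path from (0, 0) to (15, 11) consists of 15 east steps and 11 north steps in some order, so it is determined by which 15 of the 26 steps are east. The count is C(26, 15) = 7726160.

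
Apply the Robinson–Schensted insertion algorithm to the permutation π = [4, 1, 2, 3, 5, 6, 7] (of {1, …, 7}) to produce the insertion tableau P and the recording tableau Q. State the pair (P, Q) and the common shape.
P = [1, 2, 3, 5, 6, 7] / [4];  Q = [1, 3, 4, 5, 6, 7] / [2];  common shape = (6, 1)

Row-insert the values π_1, π_2, … into P one at a time, bumping the leftmost entry strictly greater than the inserted value down to the next row. The recording tableau Q records, in position (i, j), the step at which that cell was added to P.
  Insert 4 (step 1): P = [4];  Q = [1]
  Insert 1 (step 2): P = [1] / [4];  Q = [1] / [2]
  Insert 2 (step 3): P = [1, 2] / [4];  Q = [1, 3] / [2]
  Insert 3 (step 4): P = [1, 2, 3] / [4];  Q = [1, 3, 4] / [2]
  Insert 5 (step 5): P = [1, 2, 3, 5] / [4];  Q = [1, 3, 4, 5] / [2]
  Insert 6 (step 6): P = [1, 2, 3, 5, 6] / [4];  Q = [1, 3, 4, 5, 6] / [2]
  Insert 7 (step 7): P = [1, 2, 3, 5, 6, 7] / [4];  Q = [1, 3, 4, 5, 6, 7] / [2]
Final shape: (6, 1).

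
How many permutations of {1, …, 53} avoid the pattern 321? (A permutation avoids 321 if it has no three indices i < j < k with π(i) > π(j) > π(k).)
C_53 = 116157871455782434250553845880

These 321-avoiding permutations are counted by the Catalan number C_n = (1/(n + 1)) · C(2n, n). For n = 53: C_53 = (1/54) · C(106, 53) = 6272525058612251449529907677520/54 = 116157871455782434250553845880.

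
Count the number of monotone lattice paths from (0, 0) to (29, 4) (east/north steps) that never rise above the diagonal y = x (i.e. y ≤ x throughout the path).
Number of paths = 35464

By the reflection principle (André's argument), the number of monotone paths to (29, 4) with n ≤ m that never go above y = x is C(33, 29) − C(33, 30) = 40920 − 5456 = 35464.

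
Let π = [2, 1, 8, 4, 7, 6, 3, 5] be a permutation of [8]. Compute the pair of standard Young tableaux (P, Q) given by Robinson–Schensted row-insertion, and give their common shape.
P = [1, 3, 5] / [2, 4, 6] / [7] / [8];  Q = [1, 3, 5] / [2, 4, 8] / [6] / [7];  common shape = (3, 3, 1, 1)

Row-insert the values π_1, π_2, … into P one at a time, bumping the leftmost entry strictly greater than the inserted value down to the next row. The recording tableau Q records, in position (i, j), the step at which that cell was added to P.
  Insert 2 (step 1): P = [2];  Q = [1]
  Insert 1 (step 2): P = [1] / [2];  Q = [1] / [2]
  Insert 8 (step 3): P = [1, 8] / [2];  Q = [1, 3] / [2]
  Insert 4 (step 4): P = [1, 4] / [2, 8];  Q = [1, 3] / [2, 4]
  Insert 7 (step 5): P = [1, 4, 7] / [2, 8];  Q = [1, 3, 5] / [2, 4]
  Insert 6 (step 6): P = [1, 4, 6] / [2, 7] / [8];  Q = [1, 3, 5] / [2, 4] / [6]
  Insert 3 (step 7): P = [1, 3, 6] / [2, 4] / [7] / [8];  Q = [1, 3, 5] / [2, 4] / [6] / [7]
  Insert 5 (step 8): P = [1, 3, 5] / [2, 4, 6] / [7] / [8];  Q = [1, 3, 5] / [2, 4, 8] / [6] / [7]
Final shape: (3, 3, 1, 1).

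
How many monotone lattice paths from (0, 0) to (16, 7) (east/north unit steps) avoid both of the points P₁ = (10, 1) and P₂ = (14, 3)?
Number of paths = 227268

Inclusion–exclusion. Total paths: C(23, 16) = 245157. Through P₁: C(11, 10)·C(12, 6) = 10164. Through P₂: C(17, 14)·C(6, 2) = 10200. Since P₁ is strictly southwest of P₂, a monotone path through both must visit P₁ then P₂; paths through both = C(11, 10)·C(6, 4)·C(6, 2) = 2475. Avoid both = 245157 − 10164 − 10200 + 2475 = 227268.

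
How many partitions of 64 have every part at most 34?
p(64, parts ≤ 34) = 1718605

Use the recurrence p(n, m) = p(n, m−1) + p(n−m, m): either the largest part is < m (count p(n, m−1)) or the largest part is exactly m (remove one copy of m, count p(n−m, m)). With p(0, ·) = 1 this gives p(64, parts ≤ 34) = 1718605. (By conjugating Young diagrams, this also counts partitions of 64 into at most 34 parts.)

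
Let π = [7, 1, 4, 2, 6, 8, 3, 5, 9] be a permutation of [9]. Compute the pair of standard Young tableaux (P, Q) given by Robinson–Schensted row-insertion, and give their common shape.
P = [1, 2, 3, 5, 9] / [4, 6, 8] / [7];  Q = [1, 3, 5, 6, 9] / [2, 7, 8] / [4];  common shape = (5, 3, 1)

Row-insert the values π_1, π_2, … into P one at a time, bumping the leftmost entry strictly greater than the inserted value down to the next row. The recording tableau Q records, in position (i, j), the step at which that cell was added to P.
  Insert 7 (step 1): P = [7];  Q = [1]
  Insert 1 (step 2): P = [1] / [7];  Q = [1] / [2]
  Insert 4 (step 3): P = [1, 4] / [7];  Q = [1, 3] / [2]
  Insert 2 (step 4): P = [1, 2] / [4] / [7];  Q = [1, 3] / [2] / [4]
  Insert 6 (step 5): P = [1, 2, 6] / [4] / [7];  Q = [1, 3, 5] / [2] / [4]
  Insert 8 (step 6): P = [1, 2, 6, 8] / [4] / [7];  Q = [1, 3, 5, 6] / [2] / [4]
  Insert 3 (step 7): P = [1, 2, 3, 8] / [4, 6] / [7];  Q = [1, 3, 5, 6] / [2, 7] / [4]
  Insert 5 (step 8): P = [1, 2, 3, 5] / [4, 6, 8] / [7];  Q = [1, 3, 5, 6] / [2, 7, 8] / [4]
  Insert 9 (step 9): P = [1, 2, 3, 5, 9] / [4, 6, 8] / [7];  Q = [1, 3, 5, 6, 9] / [2, 7, 8] / [4]
Final shape: (5, 3, 1).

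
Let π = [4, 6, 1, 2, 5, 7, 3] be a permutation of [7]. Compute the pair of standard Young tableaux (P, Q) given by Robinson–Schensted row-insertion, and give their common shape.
P = [1, 2, 3, 7] / [4, 5] / [6];  Q = [1, 2, 5, 6] / [3, 4] / [7];  common shape = (4, 2, 1)

Row-insert the values π_1, π_2, … into P one at a time, bumping the leftmost entry strictly greater than the inserted value down to the next row. The recording tableau Q records, in position (i, j), the step at which that cell was added to P.
  Insert 4 (step 1): P = [4];  Q = [1]
  Insert 6 (step 2): P = [4, 6];  Q = [1, 2]
  Insert 1 (step 3): P = [1, 6] / [4];  Q = [1, 2] / [3]
  Insert 2 (step 4): P = [1, 2] / [4, 6];  Q = [1, 2] / [3, 4]
  Insert 5 (step 5): P = [1, 2, 5] / [4, 6];  Q = [1, 2, 5] / [3, 4]
  Insert 7 (step 6): P = [1, 2, 5, 7] / [4, 6];  Q = [1, 2, 5, 6] / [3, 4]
  Insert 3 (step 7): P = [1, 2, 3, 7] / [4, 5] / [6];  Q = [1, 2, 5, 6] / [3, 4] / [7]
Final shape: (4, 2, 1).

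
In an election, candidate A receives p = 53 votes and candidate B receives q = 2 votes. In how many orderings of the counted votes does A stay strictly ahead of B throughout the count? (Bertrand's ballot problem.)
Strict-lead orderings = 1377

Total orderings of the 55 votes with 53 for A: C(55, 53) = 1485. By the Bertrand ballot formula (Cycle Lemma / reflection principle), the number of orderings in which A is strictly ahead of B throughout is (p − q)/(p + q) · C(p + q, p) = (53 − 2)/(53 + 2) · 1485 = 1377.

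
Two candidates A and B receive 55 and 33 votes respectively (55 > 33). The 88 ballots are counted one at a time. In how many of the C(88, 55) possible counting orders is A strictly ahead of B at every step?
Strict-lead orderings = 420607376074008214179564

Total orderings of the 88 votes with 55 for A: C(88, 55) = 1682429504296032856718256. By the Bertrand ballot formula (Cycle Lemma / reflection principle), the number of orderings in which A is strictly ahead of B throughout is (p − q)/(p + q) · C(p + q, p) = (55 − 33)/(55 + 33) · 1682429504296032856718256 = 420607376074008214179564.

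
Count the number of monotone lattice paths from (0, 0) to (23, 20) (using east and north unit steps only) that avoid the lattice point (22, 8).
Number of paths = 960490830195

Total paths from (0, 0) to (23, 20): C(43, 23) = 960566918220. Paths through (22, 8): (paths (0, 0) → (22, 8)) × (paths (22, 8) → (23, 20)) = C(30, 22) · C(13, 1) = 5852925 · 13 = 76088025. Avoidance count = 960566918220 − 76088025 = 960490830195.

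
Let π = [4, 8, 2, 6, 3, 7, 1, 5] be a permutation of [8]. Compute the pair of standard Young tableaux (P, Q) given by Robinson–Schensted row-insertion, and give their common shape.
P = [1, 3, 5] / [2, 6, 7] / [4] / [8];  Q = [1, 2, 6] / [3, 4, 8] / [5] / [7];  common shape = (3, 3, 1, 1)

Row-insert the values π_1, π_2, … into P one at a time, bumping the leftmost entry strictly greater than the inserted value down to the next row. The recording tableau Q records, in position (i, j), the step at which that cell was added to P.
  Insert 4 (step 1): P = [4];  Q = [1]
  Insert 8 (step 2): P = [4, 8];  Q = [1, 2]
  Insert 2 (step 3): P = [2, 8] / [4];  Q = [1, 2] / [3]
  Insert 6 (step 4): P = [2, 6] / [4, 8];  Q = [1, 2] / [3, 4]
  Insert 3 (step 5): P = [2, 3] / [4, 6] / [8];  Q = [1, 2] / [3, 4] / [5]
  Insert 7 (step 6): P = [2, 3, 7] / [4, 6] / [8];  Q = [1, 2, 6] / [3, 4] / [5]
  Insert 1 (step 7): P = [1, 3, 7] / [2, 6] / [4] / [8];  Q = [1, 2, 6] / [3, 4] / [5] / [7]
  Insert 5 (step 8): P = [1, 3, 5] / [2, 6, 7] / [4] / [8];  Q = [1, 2, 6] / [3, 4, 8] / [5] / [7]
Final shape: (3, 3, 1, 1).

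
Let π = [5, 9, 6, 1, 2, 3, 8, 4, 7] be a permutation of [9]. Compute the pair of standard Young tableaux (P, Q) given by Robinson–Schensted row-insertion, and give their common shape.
P = [1, 2, 3, 4, 7] / [5, 6, 8] / [9];  Q = [1, 2, 6, 7, 9] / [3, 5, 8] / [4];  common shape = (5, 3, 1)

Row-insert the values π_1, π_2, … into P one at a time, bumping the leftmost entry strictly greater than the inserted value down to the next row. The recording tableau Q records, in position (i, j), the step at which that cell was added to P.
  Insert 5 (step 1): P = [5];  Q = [1]
  Insert 9 (step 2): P = [5, 9];  Q = [1, 2]
  Insert 6 (step 3): P = [5, 6] / [9];  Q = [1, 2] / [3]
  Insert 1 (step 4): P = [1, 6] / [5] / [9];  Q = [1, 2] / [3] / [4]
  Insert 2 (step 5): P = [1, 2] / [5, 6] / [9];  Q = [1, 2] / [3, 5] / [4]
  Insert 3 (step 6): P = [1, 2, 3] / [5, 6] / [9];  Q = [1, 2, 6] / [3, 5] / [4]
  Insert 8 (step 7): P = [1, 2, 3, 8] / [5, 6] / [9];  Q = [1, 2, 6, 7] / [3, 5] / [4]
  Insert 4 (step 8): P = [1, 2, 3, 4] / [5, 6, 8] / [9];  Q = [1, 2, 6, 7] / [3, 5, 8] / [4]
  Insert 7 (step 9): P = [1, 2, 3, 4, 7] / [5, 6, 8] / [9];  Q = [1, 2, 6, 7, 9] / [3, 5, 8] / [4]
Final shape: (5, 3, 1).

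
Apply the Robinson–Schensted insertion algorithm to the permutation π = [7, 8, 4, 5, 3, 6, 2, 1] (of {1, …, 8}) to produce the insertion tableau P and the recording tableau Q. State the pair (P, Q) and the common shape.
P = [1, 5, 6] / [2, 8] / [3] / [4] / [7];  Q = [1, 2, 6] / [3, 4] / [5] / [7] / [8];  common shape = (3, 2, 1, 1, 1)

Row-insert the values π_1, π_2, … into P one at a time, bumping the leftmost entry strictly greater than the inserted value down to the next row. The recording tableau Q records, in position (i, j), the step at which that cell was added to P.
  Insert 7 (step 1): P = [7];  Q = [1]
  Insert 8 (step 2): P = [7, 8];  Q = [1, 2]
  Insert 4 (step 3): P = [4, 8] / [7];  Q = [1, 2] / [3]
  Insert 5 (step 4): P = [4, 5] / [7, 8];  Q = [1, 2] / [3, 4]
  Insert 3 (step 5): P = [3, 5] / [4, 8] / [7];  Q = [1, 2] / [3, 4] / [5]
  Insert 6 (step 6): P = [3, 5, 6] / [4, 8] / [7];  Q = [1, 2, 6] / [3, 4] / [5]
  Insert 2 (step 7): P = [2, 5, 6] / [3, 8] / [4] / [7];  Q = [1, 2, 6] / [3, 4] / [5] / [7]
  Insert 1 (step 8): P = [1, 5, 6] / [2, 8] / [3] / [4] / [7];  Q = [1, 2, 6] / [3, 4] / [5] / [7] / [8]
Final shape: (3, 2, 1, 1, 1).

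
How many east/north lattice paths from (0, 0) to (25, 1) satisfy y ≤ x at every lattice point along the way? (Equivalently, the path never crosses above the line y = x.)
Number of paths = 25

By the reflection principle (André's argument), the number of monotone paths to (25, 1) with n ≤ m that never go above y = x is C(26, 25) − C(26, 26) = 26 − 1 = 25.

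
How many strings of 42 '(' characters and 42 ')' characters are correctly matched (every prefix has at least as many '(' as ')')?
C_42 = 39044429911904443959240

These balanced parentheses are counted by the Catalan number C_n = (1/(n + 1)) · C(2n, n). For n = 42: C_42 = (1/43) · C(84, 42) = 1678910486211891090247320/43 = 39044429911904443959240.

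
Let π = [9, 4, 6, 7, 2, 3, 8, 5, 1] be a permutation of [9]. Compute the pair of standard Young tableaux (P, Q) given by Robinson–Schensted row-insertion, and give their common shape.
P = [1, 3, 5, 8] / [2, 6, 7] / [4] / [9];  Q = [1, 3, 4, 7] / [2, 6, 8] / [5] / [9];  common shape = (4, 3, 1, 1)

Row-insert the values π_1, π_2, … into P one at a time, bumping the leftmost entry strictly greater than the inserted value down to the next row. The recording tableau Q records, in position (i, j), the step at which that cell was added to P.
  Insert 9 (step 1): P = [9];  Q = [1]
  Insert 4 (step 2): P = [4] / [9];  Q = [1] / [2]
  Insert 6 (step 3): P = [4, 6] / [9];  Q = [1, 3] / [2]
  Insert 7 (step 4): P = [4, 6, 7] / [9];  Q = [1, 3, 4] / [2]
  Insert 2 (step 5): P = [2, 6, 7] / [4] / [9];  Q = [1, 3, 4] / [2] / [5]
  Insert 3 (step 6): P = [2, 3, 7] / [4, 6] / [9];  Q = [1, 3, 4] / [2, 6] / [5]
  Insert 8 (step 7): P = [2, 3, 7, 8] / [4, 6] / [9];  Q = [1, 3, 4, 7] / [2, 6] / [5]
  Insert 5 (step 8): P = [2, 3, 5, 8] / [4, 6, 7] / [9];  Q = [1, 3, 4, 7] / [2, 6, 8] / [5]
  Insert 1 (step 9): P = [1, 3, 5, 8] / [2, 6, 7] / [4] / [9];  Q = [1, 3, 4, 7] / [2, 6, 8] / [5] / [9]
Final shape: (4, 3, 1, 1).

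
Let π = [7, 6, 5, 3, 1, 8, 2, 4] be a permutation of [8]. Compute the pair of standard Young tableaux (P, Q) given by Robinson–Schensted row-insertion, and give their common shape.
P = [1, 2, 4] / [3, 8] / [5] / [6] / [7];  Q = [1, 6, 8] / [2, 7] / [3] / [4] / [5];  common shape = (3, 2, 1, 1, 1)

Row-insert the values π_1, π_2, … into P one at a time, bumping the leftmost entry strictly greater than the inserted value down to the next row. The recording tableau Q records, in position (i, j), the step at which that cell was added to P.
  Insert 7 (step 1): P = [7];  Q = [1]
  Insert 6 (step 2): P = [6] / [7];  Q = [1] / [2]
  Insert 5 (step 3): P = [5] / [6] / [7];  Q = [1] / [2] / [3]
  Insert 3 (step 4): P = [3] / [5] / [6] / [7];  Q = [1] / [2] / [3] / [4]
  Insert 1 (step 5): P = [1] / [3] / [5] / [6] / [7];  Q = [1] / [2] / [3] / [4] / [5]
  Insert 8 (step 6): P = [1, 8] / [3] / [5] / [6] / [7];  Q = [1, 6] / [2] / [3] / [4] / [5]
  Insert 2 (step 7): P = [1, 2] / [3, 8] / [5] / [6] / [7];  Q = [1, 6] / [2, 7] / [3] / [4] / [5]
  Insert 4 (step 8): P = [1, 2, 4] / [3, 8] / [5] / [6] / [7];  Q = [1, 6, 8] / [2, 7] / [3] / [4] / [5]
Final shape: (3, 2, 1, 1, 1).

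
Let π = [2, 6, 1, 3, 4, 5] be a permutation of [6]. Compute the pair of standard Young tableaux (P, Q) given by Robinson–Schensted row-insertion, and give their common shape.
P = [1, 3, 4, 5] / [2, 6];  Q = [1, 2, 5, 6] / [3, 4];  common shape = (4, 2)

Row-insert the values π_1, π_2, … into P one at a time, bumping the leftmost entry strictly greater than the inserted value down to the next row. The recording tableau Q records, in position (i, j), the step at which that cell was added to P.
  Insert 2 (step 1): P = [2];  Q = [1]
  Insert 6 (step 2): P = [2, 6];  Q = [1, 2]
  Insert 1 (step 3): P = [1, 6] / [2];  Q = [1, 2] / [3]
  Insert 3 (step 4): P = [1, 3] / [2, 6];  Q = [1, 2] / [3, 4]
  Insert 4 (step 5): P = [1, 3, 4] / [2, 6];  Q = [1, 2, 5] / [3, 4]
  Insert 5 (step 6): P = [1, 3, 4, 5] / [2, 6];  Q = [1, 2, 5, 6] / [3, 4]
Final shape: (4, 2).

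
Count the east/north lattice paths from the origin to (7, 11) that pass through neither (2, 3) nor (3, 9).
Number of paths = 16704

Inclusion–exclusion. Total paths: C(18, 7) = 31824. Through P₁: C(5, 2)·C(13, 5) = 12870. Through P₂: C(12, 3)·C(6, 4) = 3300. Since P₁ is strictly southwest of P₂, a monotone path through both must visit P₁ then P₂; paths through both = C(5, 2)·C(7, 1)·C(6, 4) = 1050. Avoid both = 31824 − 12870 − 3300 + 1050 = 16704.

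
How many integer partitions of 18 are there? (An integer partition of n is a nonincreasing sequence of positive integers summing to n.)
p(18) = 385

Compute p(n) via the recurrence p(n, m) = p(n, m−1) + p(n−m, m), where p(n, m) counts partitions of n with all parts ≤ m and p(n) = p(n, n). The base cases are p(0, m) = 1 and p(n, 0) = 0 for n > 0. Filling the table yields p(18) = 385. (Euler's pentagonal recurrence is an alternative.)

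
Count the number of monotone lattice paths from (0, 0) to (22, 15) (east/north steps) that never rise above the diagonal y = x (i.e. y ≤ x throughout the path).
Number of paths = 3257112960

By the reflection principle (André's argument), the number of monotone paths to (22, 15) with n ≤ m that never go above y = x is C(37, 22) − C(37, 23) = 9364199760 − 6107086800 = 3257112960.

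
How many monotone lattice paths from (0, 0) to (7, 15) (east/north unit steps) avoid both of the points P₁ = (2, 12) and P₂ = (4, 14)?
Number of paths = 155392

Inclusion–exclusion. Total paths: C(22, 7) = 170544. Through P₁: C(14, 2)·C(8, 5) = 5096. Through P₂: C(18, 4)·C(4, 3) = 12240. Since P₁ is strictly southwest of P₂, a monotone path through both must visit P₁ then P₂; paths through both = C(14, 2)·C(4, 2)·C(4, 3) = 2184. Avoid both = 170544 − 5096 − 12240 + 2184 = 155392.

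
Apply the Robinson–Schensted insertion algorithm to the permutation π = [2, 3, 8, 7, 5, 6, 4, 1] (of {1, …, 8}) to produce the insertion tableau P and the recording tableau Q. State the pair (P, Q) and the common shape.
P = [1, 3, 4, 6] / [2] / [5] / [7] / [8];  Q = [1, 2, 3, 6] / [4] / [5] / [7] / [8];  common shape = (4, 1, 1, 1, 1)

Row-insert the values π_1, π_2, … into P one at a time, bumping the leftmost entry strictly greater than the inserted value down to the next row. The recording tableau Q records, in position (i, j), the step at which that cell was added to P.
  Insert 2 (step 1): P = [2];  Q = [1]
  Insert 3 (step 2): P = [2, 3];  Q = [1, 2]
  Insert 8 (step 3): P = [2, 3, 8];  Q = [1, 2, 3]
  Insert 7 (step 4): P = [2, 3, 7] / [8];  Q = [1, 2, 3] / [4]
  Insert 5 (step 5): P = [2, 3, 5] / [7] / [8];  Q = [1, 2, 3] / [4] / [5]
  Insert 6 (step 6): P = [2, 3, 5, 6] / [7] / [8];  Q = [1, 2, 3, 6] / [4] / [5]
  Insert 4 (step 7): P = [2, 3, 4, 6] / [5] / [7] / [8];  Q = [1, 2, 3, 6] / [4] / [5] / [7]
  Insert 1 (step 8): P = [1, 3, 4, 6] / [2] / [5] / [7] / [8];  Q = [1, 2, 3, 6] / [4] / [5] / [7] / [8]
Final shape: (4, 1, 1, 1, 1).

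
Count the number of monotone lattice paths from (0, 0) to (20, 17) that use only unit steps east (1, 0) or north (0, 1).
Number of paths = 15905368710

A monotone lattice path from (0, 0) to (20, 17) consists of 20 east steps and 17 north steps in some order, so it is determined by which 20 of the 37 steps are east. The count is C(37, 20) = 15905368710.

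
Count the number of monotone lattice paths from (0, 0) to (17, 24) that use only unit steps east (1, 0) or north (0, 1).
Number of paths = 151584480450

A monotone lattice path from (0, 0) to (17, 24) consists of 17 east steps and 24 north steps in some order, so it is determined by which 17 of the 41 steps are east. The count is C(41, 17) = 151584480450.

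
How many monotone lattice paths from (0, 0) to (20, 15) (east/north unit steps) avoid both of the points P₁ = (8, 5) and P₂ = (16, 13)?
Number of paths = 1646206383

Inclusion–exclusion. Total paths: C(35, 20) = 3247943160. Through P₁: C(13, 8)·C(22, 12) = 832233402. Through P₂: C(29, 16)·C(6, 4) = 1017958725. Since P₁ is strictly southwest of P₂, a monotone path through both must visit P₁ then P₂; paths through both = C(13, 8)·C(16, 8)·C(6, 4) = 248455350. Avoid both = 3247943160 − 832233402 − 1017958725 + 248455350 = 1646206383.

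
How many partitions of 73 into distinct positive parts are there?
q(73) = 40026

A partition into distinct parts is a strictly decreasing sequence summing to n. The recurrence d(n, m) = d(n, m−1) + d(n−m, m−1) (use part m at most once) with q(n) = d(n, n) gives q(73) = 40026. (Euler's theorem: # distinct-part partitions = # odd-part partitions.)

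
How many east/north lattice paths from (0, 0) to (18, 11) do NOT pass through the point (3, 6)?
Number of paths = 33294954

Total paths from (0, 0) to (18, 11): C(29, 18) = 34597290. Paths through (3, 6): (paths (0, 0) → (3, 6)) × (paths (3, 6) → (18, 11)) = C(9, 3) · C(20, 15) = 84 · 15504 = 1302336. Avoidance count = 34597290 − 1302336 = 33294954.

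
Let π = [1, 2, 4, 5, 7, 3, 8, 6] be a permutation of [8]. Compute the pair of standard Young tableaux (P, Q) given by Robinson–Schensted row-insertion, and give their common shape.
P = [1, 2, 3, 5, 6, 8] / [4, 7];  Q = [1, 2, 3, 4, 5, 7] / [6, 8];  common shape = (6, 2)

Row-insert the values π_1, π_2, … into P one at a time, bumping the leftmost entry strictly greater than the inserted value down to the next row. The recording tableau Q records, in position (i, j), the step at which that cell was added to P.
  Insert 1 (step 1): P = [1];  Q = [1]
  Insert 2 (step 2): P = [1, 2];  Q = [1, 2]
  Insert 4 (step 3): P = [1, 2, 4];  Q = [1, 2, 3]
  Insert 5 (step 4): P = [1, 2, 4, 5];  Q = [1, 2, 3, 4]
  Insert 7 (step 5): P = [1, 2, 4, 5, 7];  Q = [1, 2, 3, 4, 5]
  Insert 3 (step 6): P = [1, 2, 3, 5, 7] / [4];  Q = [1, 2, 3, 4, 5] / [6]
  Insert 8 (step 7): P = [1, 2, 3, 5, 7, 8] / [4];  Q = [1, 2, 3, 4, 5, 7] / [6]
  Insert 6 (step 8): P = [1, 2, 3, 5, 6, 8] / [4, 7];  Q = [1, 2, 3, 4, 5, 7] / [6, 8]
Final shape: (6, 2).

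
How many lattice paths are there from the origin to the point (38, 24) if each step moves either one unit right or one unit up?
Number of paths = 96977332473382725

A monotone lattice path from (0, 0) to (38, 24) consists of 38 east steps and 24 north steps in some order, so it is determined by which 38 of the 62 steps are east. The count is C(62, 38) = 96977332473382725.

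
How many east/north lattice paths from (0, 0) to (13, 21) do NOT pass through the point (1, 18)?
Number of paths = 927975115

Total paths from (0, 0) to (13, 21): C(34, 13) = 927983760. Paths through (1, 18): (paths (0, 0) → (1, 18)) × (paths (1, 18) → (13, 21)) = C(19, 1) · C(15, 12) = 19 · 455 = 8645. Avoidance count = 927983760 − 8645 = 927975115.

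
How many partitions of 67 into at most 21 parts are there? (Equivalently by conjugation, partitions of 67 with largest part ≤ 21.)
p(67, parts ≤ 21) = 2149821

Use the recurrence p(n, m) = p(n, m−1) + p(n−m, m): either the largest part is < m (count p(n, m−1)) or the largest part is exactly m (remove one copy of m, count p(n−m, m)). With p(0, ·) = 1 this gives p(67, parts ≤ 21) = 2149821. (By conjugating Young diagrams, this also counts partitions of 67 into at most 21 parts.)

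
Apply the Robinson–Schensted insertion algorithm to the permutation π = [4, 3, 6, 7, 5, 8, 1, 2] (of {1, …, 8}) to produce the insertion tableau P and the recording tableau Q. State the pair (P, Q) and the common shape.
P = [1, 2, 7, 8] / [3, 5] / [4, 6];  Q = [1, 3, 4, 6] / [2, 5] / [7, 8];  common shape = (4, 2, 2)

Row-insert the values π_1, π_2, … into P one at a time, bumping the leftmost entry strictly greater than the inserted value down to the next row. The recording tableau Q records, in position (i, j), the step at which that cell was added to P.
  Insert 4 (step 1): P = [4];  Q = [1]
  Insert 3 (step 2): P = [3] / [4];  Q = [1] / [2]
  Insert 6 (step 3): P = [3, 6] / [4];  Q = [1, 3] / [2]
  Insert 7 (step 4): P = [3, 6, 7] / [4];  Q = [1, 3, 4] / [2]
  Insert 5 (step 5): P = [3, 5, 7] / [4, 6];  Q = [1, 3, 4] / [2, 5]
  Insert 8 (step 6): P = [3, 5, 7, 8] / [4, 6];  Q = [1, 3, 4, 6] / [2, 5]
  Insert 1 (step 7): P = [1, 5, 7, 8] / [3, 6] / [4];  Q = [1, 3, 4, 6] / [2, 5] / [7]
  Insert 2 (step 8): P = [1, 2, 7, 8] / [3, 5] / [4, 6];  Q = [1, 3, 4, 6] / [2, 5] / [7, 8]
Final shape: (4, 2, 2).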